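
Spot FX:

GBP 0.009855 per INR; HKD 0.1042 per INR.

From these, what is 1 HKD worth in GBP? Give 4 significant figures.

1 HKD ÷ 0.1042 = 9.59693 INR
9.59693 INR × 0.009855 = 0.0945777 GBP

HKD/GBP = 0.09458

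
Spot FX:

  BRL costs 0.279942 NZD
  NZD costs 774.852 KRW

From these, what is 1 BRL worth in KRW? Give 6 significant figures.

1 BRL × 0.279942 = 0.279942 NZD
0.279942 NZD × 774.852 = 216.914 KRW

BRL/KRW = 216.914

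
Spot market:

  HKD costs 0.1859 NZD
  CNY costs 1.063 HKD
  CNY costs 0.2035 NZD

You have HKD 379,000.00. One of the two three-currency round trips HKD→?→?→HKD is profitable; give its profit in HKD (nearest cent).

Profitable loop is HKD → CNY → NZD → HKD:
HKD 379,000.00 ÷ 1.063 = CNY 356,538.10
CNY 356,538.10 × 0.2035 = NZD 72,555.50
NZD 72,555.50 ÷ 0.1859 = HKD 390,293.19
Profit = HKD 390,293.19 − HKD 379,000.00

Profit: HKD 11,293.19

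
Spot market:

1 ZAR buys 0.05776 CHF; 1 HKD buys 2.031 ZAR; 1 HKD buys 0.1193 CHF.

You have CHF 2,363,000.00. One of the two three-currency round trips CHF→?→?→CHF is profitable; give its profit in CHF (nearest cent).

Profit: CHF 40,073.52

Profitable loop is CHF → ZAR → HKD → CHF:
CHF 2,363,000.00 ÷ 0.05776 = ZAR 40,910,664.82
ZAR 40,910,664.82 ÷ 2.031 = HKD 20,143,114.14
HKD 20,143,114.14 × 0.1193 = CHF 2,403,073.52
Profit = CHF 2,403,073.52 − CHF 2,363,000.00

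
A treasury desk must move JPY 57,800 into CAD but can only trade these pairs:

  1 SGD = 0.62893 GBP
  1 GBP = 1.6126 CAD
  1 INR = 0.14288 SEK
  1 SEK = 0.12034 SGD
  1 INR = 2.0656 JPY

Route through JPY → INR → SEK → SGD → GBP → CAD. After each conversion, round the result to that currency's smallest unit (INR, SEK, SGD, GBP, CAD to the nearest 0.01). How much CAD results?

CAD 487.97

JPY 57,800 ÷ 2.0656 = INR 27,982.18
INR 27,982.18 × 0.14288 = SEK 3,998.09
SEK 3,998.09 × 0.12034 = SGD 481.13
SGD 481.13 × 0.62893 = GBP 302.60
GBP 302.60 × 1.6126 = CAD 487.97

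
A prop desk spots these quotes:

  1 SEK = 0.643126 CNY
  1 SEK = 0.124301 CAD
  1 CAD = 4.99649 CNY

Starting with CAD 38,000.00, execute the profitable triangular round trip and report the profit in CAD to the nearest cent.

Profit: CAD 1,349.57

Profitable loop is CAD → SEK → CNY → CAD:
CAD 38,000.00 ÷ 0.124301 = SEK 305,709.53
SEK 305,709.53 × 0.643126 = CNY 196,609.75
CNY 196,609.75 ÷ 4.99649 = CAD 39,349.57
Profit = CAD 39,349.57 − CAD 38,000.00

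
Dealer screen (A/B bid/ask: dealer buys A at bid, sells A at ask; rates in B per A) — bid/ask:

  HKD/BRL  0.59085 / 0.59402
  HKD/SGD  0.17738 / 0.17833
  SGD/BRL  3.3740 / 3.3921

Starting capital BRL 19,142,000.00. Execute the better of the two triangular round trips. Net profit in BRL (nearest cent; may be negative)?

Best loop BRL → HKD → SGD → BRL:
BRL 19,142,000.00 ÷ 0.59402 (buy HKD at ask) = HKD 32,224,504.23
HKD 32,224,504.23 × 0.17738 (sell HKD at bid) = SGD 5,715,982.56
SGD 5,715,982.56 × 3.3740 (sell SGD at bid) = BRL 19,285,725.16

Net profit: BRL 143,725.16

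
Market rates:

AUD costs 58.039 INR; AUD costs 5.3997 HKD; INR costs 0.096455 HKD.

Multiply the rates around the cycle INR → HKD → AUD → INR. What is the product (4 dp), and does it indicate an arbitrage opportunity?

1.0368 (arbitrage exists)

Around INR → HKD → AUD → INR: 1 × 0.096455 ÷ 5.3997 × 58.039 = 1.036752
Product > 1; profitable direction is INR → HKD → AUD → INR.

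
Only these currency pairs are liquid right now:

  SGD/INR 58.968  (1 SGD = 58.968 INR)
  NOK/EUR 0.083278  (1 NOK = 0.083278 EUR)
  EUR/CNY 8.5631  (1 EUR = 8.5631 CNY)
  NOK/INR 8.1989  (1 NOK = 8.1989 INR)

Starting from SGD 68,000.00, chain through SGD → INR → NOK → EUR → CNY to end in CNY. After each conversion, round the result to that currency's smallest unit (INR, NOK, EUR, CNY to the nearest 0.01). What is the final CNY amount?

SGD 68,000.00 × 58.968 = INR 4,009,824.00
INR 4,009,824.00 ÷ 8.1989 = NOK 489,068.53
NOK 489,068.53 × 0.083278 = EUR 40,728.65
EUR 40,728.65 × 8.5631 = CNY 348,763.50

CNY 348,763.50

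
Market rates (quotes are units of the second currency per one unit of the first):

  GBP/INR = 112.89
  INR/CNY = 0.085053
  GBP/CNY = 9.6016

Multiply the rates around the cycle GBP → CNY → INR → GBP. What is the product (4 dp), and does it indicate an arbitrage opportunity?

1.0000 (no arbitrage)

Around GBP → CNY → INR → GBP: 1 × 9.6016 ÷ 0.085053 ÷ 112.89 = 0.999997
Product ≈ 1 (deviation 0.000%, within rounding noise).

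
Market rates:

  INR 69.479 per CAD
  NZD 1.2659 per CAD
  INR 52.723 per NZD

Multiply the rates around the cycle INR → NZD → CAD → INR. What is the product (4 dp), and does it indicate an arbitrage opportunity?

Around INR → NZD → CAD → INR: 1 ÷ 52.723 ÷ 1.2659 × 69.479 = 1.041008
Product > 1; profitable direction is INR → NZD → CAD → INR.

1.0410 (arbitrage exists)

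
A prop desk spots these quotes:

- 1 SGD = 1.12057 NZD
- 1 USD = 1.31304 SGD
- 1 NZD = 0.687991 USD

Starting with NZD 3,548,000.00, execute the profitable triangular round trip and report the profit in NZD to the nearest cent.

Profitable loop is NZD → USD → SGD → NZD:
NZD 3,548,000.00 × 0.687991 = USD 2,440,992.07
USD 2,440,992.07 × 1.31304 = SGD 3,205,120.22
SGD 3,205,120.22 × 1.12057 = NZD 3,591,561.57
Profit = NZD 3,591,561.57 − NZD 3,548,000.00

Profit: NZD 43,561.57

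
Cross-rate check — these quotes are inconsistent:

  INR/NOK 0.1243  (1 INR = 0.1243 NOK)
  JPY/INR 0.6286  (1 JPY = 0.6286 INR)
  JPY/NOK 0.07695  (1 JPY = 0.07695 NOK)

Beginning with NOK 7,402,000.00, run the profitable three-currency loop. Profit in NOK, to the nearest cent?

Profit: NOK 113,985.99

Profitable loop is NOK → JPY → INR → NOK:
NOK 7,402,000.00 ÷ 0.07695 = JPY 96,192,333
JPY 96,192,333 × 0.6286 = INR 60,466,500.32
INR 60,466,500.32 × 0.1243 = NOK 7,515,985.99
Profit = NOK 7,515,985.99 − NOK 7,402,000.00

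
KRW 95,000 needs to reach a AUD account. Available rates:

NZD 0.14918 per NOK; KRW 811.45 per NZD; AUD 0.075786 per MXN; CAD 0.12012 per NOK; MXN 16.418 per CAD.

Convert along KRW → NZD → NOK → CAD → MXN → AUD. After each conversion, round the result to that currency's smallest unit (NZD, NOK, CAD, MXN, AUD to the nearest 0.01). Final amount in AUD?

KRW 95,000 ÷ 811.45 = NZD 117.07
NZD 117.07 ÷ 0.14918 = NOK 784.76
NOK 784.76 × 0.12012 = CAD 94.27
CAD 94.27 × 16.418 = MXN 1,547.72
MXN 1,547.72 × 0.075786 = AUD 117.30

AUD 117.30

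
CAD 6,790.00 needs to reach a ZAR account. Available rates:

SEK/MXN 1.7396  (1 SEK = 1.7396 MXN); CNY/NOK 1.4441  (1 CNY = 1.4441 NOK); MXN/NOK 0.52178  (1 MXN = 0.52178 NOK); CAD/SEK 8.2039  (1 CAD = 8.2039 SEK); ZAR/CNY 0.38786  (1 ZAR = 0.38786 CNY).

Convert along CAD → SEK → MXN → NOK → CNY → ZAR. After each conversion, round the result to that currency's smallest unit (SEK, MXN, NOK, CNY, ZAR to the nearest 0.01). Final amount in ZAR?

ZAR 90,272.34

CAD 6,790.00 × 8.2039 = SEK 55,704.48
SEK 55,704.48 × 1.7396 = MXN 96,903.51
MXN 96,903.51 × 0.52178 = NOK 50,562.31
NOK 50,562.31 ÷ 1.4441 = CNY 35,013.03
CNY 35,013.03 ÷ 0.38786 = ZAR 90,272.34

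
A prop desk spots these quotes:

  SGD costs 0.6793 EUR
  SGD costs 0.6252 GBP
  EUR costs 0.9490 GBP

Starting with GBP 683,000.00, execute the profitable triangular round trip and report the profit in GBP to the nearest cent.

Profitable loop is GBP → SGD → EUR → GBP:
GBP 683,000.00 ÷ 0.6252 = SGD 1,092,450.42
SGD 1,092,450.42 × 0.6793 = EUR 742,101.57
EUR 742,101.57 × 0.9490 = GBP 704,254.39
Profit = GBP 704,254.39 − GBP 683,000.00

Profit: GBP 21,254.39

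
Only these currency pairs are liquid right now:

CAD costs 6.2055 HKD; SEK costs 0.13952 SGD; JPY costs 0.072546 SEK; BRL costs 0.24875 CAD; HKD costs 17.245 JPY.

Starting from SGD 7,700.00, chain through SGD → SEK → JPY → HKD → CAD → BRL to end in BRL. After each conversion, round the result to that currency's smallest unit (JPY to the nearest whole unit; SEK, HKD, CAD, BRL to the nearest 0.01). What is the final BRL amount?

SGD 7,700.00 ÷ 0.13952 = SEK 55,189.22
SEK 55,189.22 ÷ 0.072546 = JPY 760,748
JPY 760,748 ÷ 17.245 = HKD 44,114.12
HKD 44,114.12 ÷ 6.2055 = CAD 7,108.87
CAD 7,108.87 ÷ 0.24875 = BRL 28,578.37

BRL 28,578.37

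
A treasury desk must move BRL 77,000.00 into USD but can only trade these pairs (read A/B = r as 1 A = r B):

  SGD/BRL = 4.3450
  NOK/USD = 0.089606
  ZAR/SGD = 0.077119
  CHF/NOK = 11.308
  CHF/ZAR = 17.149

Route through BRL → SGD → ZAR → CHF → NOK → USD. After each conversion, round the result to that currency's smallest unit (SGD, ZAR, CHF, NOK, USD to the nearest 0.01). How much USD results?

BRL 77,000.00 ÷ 4.3450 = SGD 17,721.52
SGD 17,721.52 ÷ 0.077119 = ZAR 229,794.47
ZAR 229,794.47 ÷ 17.149 = CHF 13,399.88
CHF 13,399.88 × 11.308 = NOK 151,525.84
NOK 151,525.84 × 0.089606 = USD 13,577.62

USD 13,577.62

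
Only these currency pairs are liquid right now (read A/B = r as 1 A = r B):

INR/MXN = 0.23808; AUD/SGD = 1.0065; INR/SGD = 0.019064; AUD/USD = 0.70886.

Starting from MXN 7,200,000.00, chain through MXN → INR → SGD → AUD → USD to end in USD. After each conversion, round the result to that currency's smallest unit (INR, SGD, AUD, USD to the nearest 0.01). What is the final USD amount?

USD 406,041.39

MXN 7,200,000.00 ÷ 0.23808 = INR 30,241,935.48
INR 30,241,935.48 × 0.019064 = SGD 576,532.26
SGD 576,532.26 ÷ 1.0065 = AUD 572,809.00
AUD 572,809.00 × 0.70886 = USD 406,041.39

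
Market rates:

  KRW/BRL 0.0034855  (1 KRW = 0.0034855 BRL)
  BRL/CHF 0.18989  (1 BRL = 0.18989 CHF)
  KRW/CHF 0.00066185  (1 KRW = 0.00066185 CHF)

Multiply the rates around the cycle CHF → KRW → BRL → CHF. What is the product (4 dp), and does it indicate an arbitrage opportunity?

1.0000 (no arbitrage)

Around CHF → KRW → BRL → CHF: 1 ÷ 0.00066185 × 0.0034855 × 0.18989 = 1.000018
Product ≈ 1 (deviation 0.002%, within rounding noise).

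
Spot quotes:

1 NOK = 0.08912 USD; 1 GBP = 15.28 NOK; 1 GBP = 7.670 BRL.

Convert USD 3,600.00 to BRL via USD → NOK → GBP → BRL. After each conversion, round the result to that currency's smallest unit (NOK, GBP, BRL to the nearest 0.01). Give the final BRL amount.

USD 3,600.00 ÷ 0.08912 = NOK 40,394.97
NOK 40,394.97 ÷ 15.28 = GBP 2,643.65
GBP 2,643.65 × 7.670 = BRL 20,276.80

BRL 20,276.80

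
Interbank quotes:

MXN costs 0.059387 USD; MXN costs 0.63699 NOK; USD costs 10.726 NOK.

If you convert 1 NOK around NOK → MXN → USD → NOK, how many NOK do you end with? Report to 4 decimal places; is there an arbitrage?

Around NOK → MXN → USD → NOK: 1 ÷ 0.63699 × 0.059387 × 10.726 = 0.999992
Product ≈ 1 (deviation 0.001%, within rounding noise).

1.0000 (no arbitrage)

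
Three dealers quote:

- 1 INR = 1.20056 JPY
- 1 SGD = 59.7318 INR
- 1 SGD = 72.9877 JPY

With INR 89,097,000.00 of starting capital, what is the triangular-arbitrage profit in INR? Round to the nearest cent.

Profitable loop is INR → SGD → JPY → INR:
INR 89,097,000.00 ÷ 59.7318 = SGD 1,491,617.53
SGD 1,491,617.53 × 72.9877 = JPY 108,869,733
JPY 108,869,733 ÷ 1.20056 = INR 90,682,458.87
Profit = INR 90,682,458.87 − INR 89,097,000.00

Profit: INR 1,585,458.87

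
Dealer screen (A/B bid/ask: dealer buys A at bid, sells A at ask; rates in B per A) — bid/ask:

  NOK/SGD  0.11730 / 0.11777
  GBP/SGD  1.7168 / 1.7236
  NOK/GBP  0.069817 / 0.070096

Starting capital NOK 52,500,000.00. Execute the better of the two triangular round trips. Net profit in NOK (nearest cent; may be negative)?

Net profit: NOK 932,502.71

Best loop NOK → GBP → SGD → NOK:
NOK 52,500,000.00 × 0.069817 (sell NOK at bid) = GBP 3,665,392.50
GBP 3,665,392.50 × 1.7168 (sell GBP at bid) = SGD 6,292,745.84
SGD 6,292,745.84 ÷ 0.11777 (buy NOK at ask) = NOK 53,432,502.71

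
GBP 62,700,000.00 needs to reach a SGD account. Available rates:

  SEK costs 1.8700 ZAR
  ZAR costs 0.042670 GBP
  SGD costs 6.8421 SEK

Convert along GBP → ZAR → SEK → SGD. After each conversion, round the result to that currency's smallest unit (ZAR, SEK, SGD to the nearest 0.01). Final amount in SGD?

SGD 114,845,471.25

GBP 62,700,000.00 ÷ 0.042670 = ZAR 1,469,416,451.84
ZAR 1,469,416,451.84 ÷ 1.8700 = SEK 785,784,198.84
SEK 785,784,198.84 ÷ 6.8421 = SGD 114,845,471.25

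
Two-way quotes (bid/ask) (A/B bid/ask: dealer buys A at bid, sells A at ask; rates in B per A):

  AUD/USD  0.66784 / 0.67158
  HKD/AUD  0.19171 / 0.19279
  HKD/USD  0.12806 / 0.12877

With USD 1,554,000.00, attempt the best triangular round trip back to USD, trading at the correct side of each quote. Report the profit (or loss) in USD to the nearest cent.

Best loop USD → HKD → AUD → USD:
USD 1,554,000.00 ÷ 0.12877 (buy HKD at ask) = HKD 12,068,028.27
HKD 12,068,028.27 × 0.19171 (sell HKD at bid) = AUD 2,313,561.70
AUD 2,313,561.70 × 0.66784 (sell AUD at bid) = USD 1,545,089.05

Net result: USD -8,910.95 (no profitable arbitrage after spreads)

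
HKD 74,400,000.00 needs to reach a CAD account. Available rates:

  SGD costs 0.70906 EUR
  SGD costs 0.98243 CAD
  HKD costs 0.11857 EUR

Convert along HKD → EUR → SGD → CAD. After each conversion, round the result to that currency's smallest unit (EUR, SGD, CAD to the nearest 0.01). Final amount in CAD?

HKD 74,400,000.00 × 0.11857 = EUR 8,821,608.00
EUR 8,821,608.00 ÷ 0.70906 = SGD 12,441,271.54
SGD 12,441,271.54 × 0.98243 = CAD 12,222,678.40

CAD 12,222,678.40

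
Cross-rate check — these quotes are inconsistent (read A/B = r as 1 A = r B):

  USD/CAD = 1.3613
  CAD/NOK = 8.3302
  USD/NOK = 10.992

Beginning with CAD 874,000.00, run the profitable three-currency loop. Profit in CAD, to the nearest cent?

Profit: CAD 27,662.45

Profitable loop is CAD → NOK → USD → CAD:
CAD 874,000.00 × 8.3302 = NOK 7,280,594.80
NOK 7,280,594.80 ÷ 10.992 = USD 662,353.97
USD 662,353.97 × 1.3613 = CAD 901,662.45
Profit = CAD 901,662.45 − CAD 874,000.00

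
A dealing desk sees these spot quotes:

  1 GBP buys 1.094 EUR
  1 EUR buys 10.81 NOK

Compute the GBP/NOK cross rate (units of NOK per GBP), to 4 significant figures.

GBP/NOK = 11.83

1 GBP × 1.094 = 1.094 EUR
1.094 EUR × 10.81 = 11.8261 NOK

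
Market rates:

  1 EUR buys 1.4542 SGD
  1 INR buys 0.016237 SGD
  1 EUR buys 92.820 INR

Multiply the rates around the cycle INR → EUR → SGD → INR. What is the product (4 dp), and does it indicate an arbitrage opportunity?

Around INR → EUR → SGD → INR: 1 ÷ 92.820 × 1.4542 ÷ 0.016237 = 0.964888
Product < 1; profitable direction is INR → SGD → EUR → INR.

0.9649 (arbitrage exists)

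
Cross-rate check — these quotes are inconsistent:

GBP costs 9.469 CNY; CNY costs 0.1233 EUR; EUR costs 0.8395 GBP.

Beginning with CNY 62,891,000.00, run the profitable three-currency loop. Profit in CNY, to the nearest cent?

Profit: CNY 1,274,355.78

Profitable loop is CNY → GBP → EUR → CNY:
CNY 62,891,000.00 ÷ 9.469 = GBP 6,641,778.43
GBP 6,641,778.43 ÷ 0.8395 = EUR 7,911,588.37
EUR 7,911,588.37 ÷ 0.1233 = CNY 64,165,355.78
Profit = CNY 64,165,355.78 − CNY 62,891,000.00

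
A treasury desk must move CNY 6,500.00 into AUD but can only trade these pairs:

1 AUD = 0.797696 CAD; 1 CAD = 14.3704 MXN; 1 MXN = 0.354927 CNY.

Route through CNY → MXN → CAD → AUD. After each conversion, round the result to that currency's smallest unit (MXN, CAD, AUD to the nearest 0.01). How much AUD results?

CNY 6,500.00 ÷ 0.354927 = MXN 18,313.63
MXN 18,313.63 ÷ 14.3704 = CAD 1,274.40
CAD 1,274.40 ÷ 0.797696 = AUD 1,597.60

AUD 1,597.60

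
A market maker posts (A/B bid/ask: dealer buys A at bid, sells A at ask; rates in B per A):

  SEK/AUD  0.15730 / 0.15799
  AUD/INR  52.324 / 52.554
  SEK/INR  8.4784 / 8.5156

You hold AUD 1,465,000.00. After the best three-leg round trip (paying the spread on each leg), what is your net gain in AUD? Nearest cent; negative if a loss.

Net profit: AUD 30,946.81

Best loop AUD → SEK → INR → AUD:
AUD 1,465,000.00 ÷ 0.15799 (buy SEK at ask) = SEK 9,272,738.78
SEK 9,272,738.78 × 8.4784 (sell SEK at bid) = INR 78,617,988.48
INR 78,617,988.48 ÷ 52.554 (buy AUD at ask) = AUD 1,495,946.81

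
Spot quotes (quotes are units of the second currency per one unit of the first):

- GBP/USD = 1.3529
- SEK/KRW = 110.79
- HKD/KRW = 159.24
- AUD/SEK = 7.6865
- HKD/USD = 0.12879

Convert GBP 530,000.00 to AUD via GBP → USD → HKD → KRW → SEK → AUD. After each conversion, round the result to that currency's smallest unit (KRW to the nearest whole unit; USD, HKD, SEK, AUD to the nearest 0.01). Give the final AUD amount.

GBP 530,000.00 × 1.3529 = USD 717,037.00
USD 717,037.00 ÷ 0.12879 = HKD 5,567,489.71
HKD 5,567,489.71 × 159.24 = KRW 886,567,061
KRW 886,567,061 ÷ 110.79 = SEK 8,002,229.99
SEK 8,002,229.99 ÷ 7.6865 = AUD 1,041,075.91

AUD 1,041,075.91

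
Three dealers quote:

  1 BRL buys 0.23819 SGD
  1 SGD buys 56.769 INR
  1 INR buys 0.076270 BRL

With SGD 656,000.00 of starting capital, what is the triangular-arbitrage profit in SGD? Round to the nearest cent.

Profitable loop is SGD → INR → BRL → SGD:
SGD 656,000.00 × 56.769 = INR 37,240,464.00
INR 37,240,464.00 × 0.076270 = BRL 2,840,330.19
BRL 2,840,330.19 × 0.23819 = SGD 676,538.25
Profit = SGD 676,538.25 − SGD 656,000.00

Profit: SGD 20,538.25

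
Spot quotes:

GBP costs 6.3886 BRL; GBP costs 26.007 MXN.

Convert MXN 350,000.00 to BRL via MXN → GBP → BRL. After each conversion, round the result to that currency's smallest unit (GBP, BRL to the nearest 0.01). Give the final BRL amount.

BRL 85,977.27

MXN 350,000.00 ÷ 26.007 = GBP 13,457.92
GBP 13,457.92 × 6.3886 = BRL 85,977.27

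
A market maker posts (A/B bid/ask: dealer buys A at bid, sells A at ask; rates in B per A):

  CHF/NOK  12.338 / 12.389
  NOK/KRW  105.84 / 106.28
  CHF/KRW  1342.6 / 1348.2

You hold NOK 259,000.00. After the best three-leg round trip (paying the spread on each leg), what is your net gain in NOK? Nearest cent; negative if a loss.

Best loop NOK → CHF → KRW → NOK:
NOK 259,000.00 ÷ 12.389 (buy CHF at ask) = CHF 20,905.64
CHF 20,905.64 × 1342.6 (sell CHF at bid) = KRW 28,067,915
KRW 28,067,915 ÷ 106.28 (buy NOK at ask) = NOK 264,094.04

Net profit: NOK 5,094.04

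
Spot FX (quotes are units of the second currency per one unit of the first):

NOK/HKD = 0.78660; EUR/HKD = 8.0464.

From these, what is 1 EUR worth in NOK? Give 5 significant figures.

EUR/NOK = 10.229

1 EUR × 8.0464 = 8.0464 HKD
8.0464 HKD ÷ 0.78660 = 10.2293 NOK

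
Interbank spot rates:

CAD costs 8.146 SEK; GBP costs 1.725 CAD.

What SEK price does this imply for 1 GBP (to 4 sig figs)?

1 GBP × 1.725 = 1.725 CAD
1.725 CAD × 8.146 = 14.0519 SEK

GBP/SEK = 14.05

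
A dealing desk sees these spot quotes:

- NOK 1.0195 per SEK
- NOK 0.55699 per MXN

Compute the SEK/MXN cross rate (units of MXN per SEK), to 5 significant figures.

SEK/MXN = 1.8304

1 SEK × 1.0195 = 1.0195 NOK
1.0195 NOK ÷ 0.55699 = 1.83037 MXN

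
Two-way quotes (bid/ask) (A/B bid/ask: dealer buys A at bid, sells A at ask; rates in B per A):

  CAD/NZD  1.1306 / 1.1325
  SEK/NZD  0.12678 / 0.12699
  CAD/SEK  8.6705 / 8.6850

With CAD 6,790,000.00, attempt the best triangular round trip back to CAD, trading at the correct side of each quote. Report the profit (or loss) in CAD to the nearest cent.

Net profit: CAD 170,483.52

Best loop CAD → NZD → SEK → CAD:
CAD 6,790,000.00 × 1.1306 (sell CAD at bid) = NZD 7,676,774.00
NZD 7,676,774.00 ÷ 0.12699 (buy SEK at ask) = SEK 60,451,799.35
SEK 60,451,799.35 ÷ 8.6850 (buy CAD at ask) = CAD 6,960,483.52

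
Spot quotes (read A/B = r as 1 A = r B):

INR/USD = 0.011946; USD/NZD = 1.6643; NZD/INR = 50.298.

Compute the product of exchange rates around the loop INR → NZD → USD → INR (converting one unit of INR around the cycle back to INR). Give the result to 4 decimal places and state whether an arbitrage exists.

1.0000 (no arbitrage)

Around INR → NZD → USD → INR: 1 ÷ 50.298 ÷ 1.6643 ÷ 0.011946 = 0.999989
Product ≈ 1 (deviation 0.001%, within rounding noise).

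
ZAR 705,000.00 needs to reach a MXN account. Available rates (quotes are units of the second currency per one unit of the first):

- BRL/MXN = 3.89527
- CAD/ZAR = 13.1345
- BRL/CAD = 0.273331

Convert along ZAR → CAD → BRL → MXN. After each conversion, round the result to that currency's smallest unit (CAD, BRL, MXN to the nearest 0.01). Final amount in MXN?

MXN 764,934.43

ZAR 705,000.00 ÷ 13.1345 = CAD 53,675.43
CAD 53,675.43 ÷ 0.273331 = BRL 196,375.20
BRL 196,375.20 × 3.89527 = MXN 764,934.43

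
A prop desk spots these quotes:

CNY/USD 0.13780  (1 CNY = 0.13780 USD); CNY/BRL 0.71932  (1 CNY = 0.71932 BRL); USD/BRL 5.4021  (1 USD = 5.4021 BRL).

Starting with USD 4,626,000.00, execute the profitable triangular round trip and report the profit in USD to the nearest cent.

Profitable loop is USD → BRL → CNY → USD:
USD 4,626,000.00 × 5.4021 = BRL 24,990,114.60
BRL 24,990,114.60 ÷ 0.71932 = CNY 34,741,303.73
CNY 34,741,303.73 × 0.13780 = USD 4,787,351.65
Profit = USD 4,787,351.65 − USD 4,626,000.00

Profit: USD 161,351.65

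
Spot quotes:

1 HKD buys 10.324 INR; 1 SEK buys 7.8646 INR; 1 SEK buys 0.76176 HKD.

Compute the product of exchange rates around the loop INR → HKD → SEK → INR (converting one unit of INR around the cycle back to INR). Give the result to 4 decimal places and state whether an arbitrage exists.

1.0000 (no arbitrage)

Around INR → HKD → SEK → INR: 1 ÷ 10.324 ÷ 0.76176 × 7.8646 = 1.000024
Product ≈ 1 (deviation 0.002%, within rounding noise).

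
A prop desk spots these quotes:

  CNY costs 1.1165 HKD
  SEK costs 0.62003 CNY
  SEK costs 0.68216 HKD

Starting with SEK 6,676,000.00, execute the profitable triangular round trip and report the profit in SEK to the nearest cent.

Profitable loop is SEK → CNY → HKD → SEK:
SEK 6,676,000.00 × 0.62003 = CNY 4,139,320.28
CNY 4,139,320.28 × 1.1165 = HKD 4,621,551.09
HKD 4,621,551.09 ÷ 0.68216 = SEK 6,774,878.46
Profit = SEK 6,774,878.46 − SEK 6,676,000.00

Profit: SEK 98,878.46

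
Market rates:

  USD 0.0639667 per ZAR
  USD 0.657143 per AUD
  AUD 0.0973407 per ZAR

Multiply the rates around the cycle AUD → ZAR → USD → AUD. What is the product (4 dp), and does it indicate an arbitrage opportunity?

Around AUD → ZAR → USD → AUD: 1 ÷ 0.0973407 × 0.0639667 ÷ 0.657143 = 0.999999
Product ≈ 1 (deviation 0.000%, within rounding noise).

1.0000 (no arbitrage)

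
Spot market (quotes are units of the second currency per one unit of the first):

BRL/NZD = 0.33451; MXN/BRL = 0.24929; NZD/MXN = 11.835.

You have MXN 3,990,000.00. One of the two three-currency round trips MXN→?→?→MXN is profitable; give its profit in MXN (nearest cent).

Profit: MXN 52,878.32

Profitable loop is MXN → NZD → BRL → MXN:
MXN 3,990,000.00 ÷ 11.835 = NZD 337,135.61
NZD 337,135.61 ÷ 0.33451 = BRL 1,007,849.14
BRL 1,007,849.14 ÷ 0.24929 = MXN 4,042,878.32
Profit = MXN 4,042,878.32 − MXN 3,990,000.00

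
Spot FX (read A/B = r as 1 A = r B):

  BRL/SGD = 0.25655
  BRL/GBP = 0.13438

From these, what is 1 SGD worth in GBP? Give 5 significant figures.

SGD/GBP = 0.52380

1 SGD ÷ 0.25655 = 3.89788 BRL
3.89788 BRL × 0.13438 = 0.523797 GBP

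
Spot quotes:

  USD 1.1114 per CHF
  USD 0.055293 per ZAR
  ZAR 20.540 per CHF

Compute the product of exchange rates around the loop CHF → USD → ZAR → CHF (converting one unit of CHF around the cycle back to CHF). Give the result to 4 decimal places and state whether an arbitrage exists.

0.9786 (arbitrage exists)

Around CHF → USD → ZAR → CHF: 1 × 1.1114 ÷ 0.055293 ÷ 20.540 = 0.978588
Product < 1; profitable direction is CHF → ZAR → USD → CHF.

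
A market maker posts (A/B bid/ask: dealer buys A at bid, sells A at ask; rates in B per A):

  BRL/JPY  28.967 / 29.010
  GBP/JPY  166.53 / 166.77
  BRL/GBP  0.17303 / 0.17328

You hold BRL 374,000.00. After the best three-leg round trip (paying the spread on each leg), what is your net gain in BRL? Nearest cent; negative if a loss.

Best loop BRL → JPY → GBP → BRL:
BRL 374,000.00 × 28.967 (sell BRL at bid) = JPY 10,833,658
JPY 10,833,658 ÷ 166.77 (buy GBP at ask) = GBP 64,961.67
GBP 64,961.67 ÷ 0.17328 (buy BRL at ask) = BRL 374,894.23

Net profit: BRL 894.23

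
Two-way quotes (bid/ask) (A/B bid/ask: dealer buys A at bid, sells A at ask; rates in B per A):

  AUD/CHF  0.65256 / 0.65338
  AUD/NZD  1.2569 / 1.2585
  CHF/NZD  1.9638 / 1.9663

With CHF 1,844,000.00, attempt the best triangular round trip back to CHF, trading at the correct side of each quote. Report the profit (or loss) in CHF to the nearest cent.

Best loop CHF → NZD → AUD → CHF:
CHF 1,844,000.00 × 1.9638 (sell CHF at bid) = NZD 3,621,247.20
NZD 3,621,247.20 ÷ 1.2585 (buy AUD at ask) = AUD 2,877,431.23
AUD 2,877,431.23 × 0.65256 (sell AUD at bid) = CHF 1,877,696.52

Net profit: CHF 33,696.52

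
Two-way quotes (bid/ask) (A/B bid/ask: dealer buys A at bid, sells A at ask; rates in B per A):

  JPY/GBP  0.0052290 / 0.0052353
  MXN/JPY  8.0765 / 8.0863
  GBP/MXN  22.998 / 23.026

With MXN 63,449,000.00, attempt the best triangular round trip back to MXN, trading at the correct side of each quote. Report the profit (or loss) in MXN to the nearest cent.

Best loop MXN → GBP → JPY → MXN:
MXN 63,449,000.00 ÷ 23.026 (buy GBP at ask) = GBP 2,755,537.22
GBP 2,755,537.22 ÷ 0.0052353 (buy JPY at ask) = JPY 526,337,978
JPY 526,337,978 ÷ 8.0863 (buy MXN at ask) = MXN 65,090,087.99

Net profit: MXN 1,641,087.99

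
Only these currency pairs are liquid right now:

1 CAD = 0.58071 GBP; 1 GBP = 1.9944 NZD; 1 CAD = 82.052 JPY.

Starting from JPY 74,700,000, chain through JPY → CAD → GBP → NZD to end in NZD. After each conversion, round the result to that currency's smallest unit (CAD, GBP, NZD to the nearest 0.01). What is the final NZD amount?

JPY 74,700,000 ÷ 82.052 = CAD 910,398.28
CAD 910,398.28 × 0.58071 = GBP 528,677.39
GBP 528,677.39 × 1.9944 = NZD 1,054,394.19

NZD 1,054,394.19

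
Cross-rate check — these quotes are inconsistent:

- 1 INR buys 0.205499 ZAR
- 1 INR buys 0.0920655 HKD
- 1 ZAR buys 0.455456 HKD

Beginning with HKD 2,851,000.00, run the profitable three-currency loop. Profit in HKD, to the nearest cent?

Profitable loop is HKD → INR → ZAR → HKD:
HKD 2,851,000.00 ÷ 0.0920655 = INR 30,967,083.22
INR 30,967,083.22 × 0.205499 = ZAR 6,363,704.63
ZAR 6,363,704.63 × 0.455456 = HKD 2,898,387.46
Profit = HKD 2,898,387.46 − HKD 2,851,000.00

Profit: HKD 47,387.46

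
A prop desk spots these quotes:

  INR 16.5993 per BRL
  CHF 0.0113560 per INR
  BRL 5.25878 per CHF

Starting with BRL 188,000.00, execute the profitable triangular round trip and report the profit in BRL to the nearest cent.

Profitable loop is BRL → CHF → INR → BRL:
BRL 188,000.00 ÷ 5.25878 = CHF 35,749.74
CHF 35,749.74 ÷ 0.0113560 = INR 3,148,092.34
INR 3,148,092.34 ÷ 16.5993 = BRL 189,652.11
Profit = BRL 189,652.11 − BRL 188,000.00

Profit: BRL 1,652.11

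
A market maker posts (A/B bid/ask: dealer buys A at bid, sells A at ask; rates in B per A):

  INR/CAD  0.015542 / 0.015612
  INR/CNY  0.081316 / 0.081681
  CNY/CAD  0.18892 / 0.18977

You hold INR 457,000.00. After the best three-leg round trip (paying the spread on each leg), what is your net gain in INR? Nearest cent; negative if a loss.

Net profit: INR 1,220.49

Best loop INR → CAD → CNY → INR:
INR 457,000.00 × 0.015542 (sell INR at bid) = CAD 7,102.69
CAD 7,102.69 ÷ 0.18977 (buy CNY at ask) = CNY 37,427.91
CNY 37,427.91 ÷ 0.081681 (buy INR at ask) = INR 458,220.49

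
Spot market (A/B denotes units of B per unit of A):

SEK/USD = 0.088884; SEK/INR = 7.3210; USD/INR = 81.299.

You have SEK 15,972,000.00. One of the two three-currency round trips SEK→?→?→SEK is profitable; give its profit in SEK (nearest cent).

Profit: SEK 209,579.60

Profitable loop is SEK → INR → USD → SEK:
SEK 15,972,000.00 × 7.3210 = INR 116,931,012.00
INR 116,931,012.00 ÷ 81.299 = USD 1,438,283.52
USD 1,438,283.52 ÷ 0.088884 = SEK 16,181,579.60
Profit = SEK 16,181,579.60 − SEK 15,972,000.00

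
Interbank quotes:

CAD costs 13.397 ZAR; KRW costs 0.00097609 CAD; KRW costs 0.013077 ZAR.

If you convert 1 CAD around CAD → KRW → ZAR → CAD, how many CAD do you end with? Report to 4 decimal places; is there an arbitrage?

1.0000 (no arbitrage)

Around CAD → KRW → ZAR → CAD: 1 ÷ 0.00097609 × 0.013077 ÷ 13.397 = 1.000025
Product ≈ 1 (deviation 0.002%, within rounding noise).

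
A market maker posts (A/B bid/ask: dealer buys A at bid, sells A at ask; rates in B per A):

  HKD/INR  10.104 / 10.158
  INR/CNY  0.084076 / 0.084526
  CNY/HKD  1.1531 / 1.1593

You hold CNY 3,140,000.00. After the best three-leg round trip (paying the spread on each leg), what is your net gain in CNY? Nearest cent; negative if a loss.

Net profit: CNY 14,534.53

Best loop CNY → INR → HKD → CNY:
CNY 3,140,000.00 ÷ 0.084526 (buy INR at ask) = INR 37,148,333.06
INR 37,148,333.06 ÷ 10.158 (buy HKD at ask) = HKD 3,657,051.89
HKD 3,657,051.89 ÷ 1.1593 (buy CNY at ask) = CNY 3,154,534.53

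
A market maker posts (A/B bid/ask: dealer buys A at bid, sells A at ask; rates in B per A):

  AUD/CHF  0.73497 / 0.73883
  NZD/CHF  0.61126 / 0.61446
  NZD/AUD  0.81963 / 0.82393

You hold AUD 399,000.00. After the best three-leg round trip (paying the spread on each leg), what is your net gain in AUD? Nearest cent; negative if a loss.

Net profit: AUD 1,648.97

Best loop AUD → NZD → CHF → AUD:
AUD 399,000.00 ÷ 0.82393 (buy NZD at ask) = NZD 484,264.44
NZD 484,264.44 × 0.61126 (sell NZD at bid) = CHF 296,011.48
CHF 296,011.48 ÷ 0.73883 (buy AUD at ask) = AUD 400,648.97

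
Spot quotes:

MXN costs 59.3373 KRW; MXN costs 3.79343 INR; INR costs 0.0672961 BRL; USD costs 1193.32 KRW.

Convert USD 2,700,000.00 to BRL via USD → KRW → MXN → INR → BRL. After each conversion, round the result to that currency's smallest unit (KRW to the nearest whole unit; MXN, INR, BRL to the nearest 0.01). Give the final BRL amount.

BRL 13,861,648.23

USD 2,700,000.00 × 1193.32 = KRW 3,221,964,000
KRW 3,221,964,000 ÷ 59.3373 = MXN 54,299,133.93
MXN 54,299,133.93 × 3.79343 = INR 205,979,963.62
INR 205,979,963.62 × 0.0672961 = BRL 13,861,648.23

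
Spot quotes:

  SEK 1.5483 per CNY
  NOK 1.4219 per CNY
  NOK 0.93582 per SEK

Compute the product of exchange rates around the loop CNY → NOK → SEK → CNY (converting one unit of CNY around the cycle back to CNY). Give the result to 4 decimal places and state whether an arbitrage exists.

0.9813 (arbitrage exists)

Around CNY → NOK → SEK → CNY: 1 × 1.4219 ÷ 0.93582 ÷ 1.5483 = 0.981345
Product < 1; profitable direction is CNY → SEK → NOK → CNY.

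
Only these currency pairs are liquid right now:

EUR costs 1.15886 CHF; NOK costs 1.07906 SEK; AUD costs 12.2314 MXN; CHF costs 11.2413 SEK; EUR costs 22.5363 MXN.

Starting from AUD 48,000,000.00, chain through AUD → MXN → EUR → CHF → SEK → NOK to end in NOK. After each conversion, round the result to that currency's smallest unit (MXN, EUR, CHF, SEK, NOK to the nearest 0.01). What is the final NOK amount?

NOK 314,511,629.04

AUD 48,000,000.00 × 12.2314 = MXN 587,107,200.00
MXN 587,107,200.00 ÷ 22.5363 = EUR 26,051,623.38
EUR 26,051,623.38 × 1.15886 = CHF 30,190,184.27
CHF 30,190,184.27 × 11.2413 = SEK 339,376,918.43
SEK 339,376,918.43 ÷ 1.07906 = NOK 314,511,629.04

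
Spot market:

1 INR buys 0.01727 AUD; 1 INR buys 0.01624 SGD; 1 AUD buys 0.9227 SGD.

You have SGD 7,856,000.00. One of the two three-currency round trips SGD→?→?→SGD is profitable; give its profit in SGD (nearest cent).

Profitable loop is SGD → AUD → INR → SGD:
SGD 7,856,000.00 ÷ 0.9227 = AUD 8,514,143.28
AUD 8,514,143.28 ÷ 0.01727 = INR 493,001,926.76
INR 493,001,926.76 × 0.01624 = SGD 8,006,351.29
Profit = SGD 8,006,351.29 − SGD 7,856,000.00

Profit: SGD 150,351.29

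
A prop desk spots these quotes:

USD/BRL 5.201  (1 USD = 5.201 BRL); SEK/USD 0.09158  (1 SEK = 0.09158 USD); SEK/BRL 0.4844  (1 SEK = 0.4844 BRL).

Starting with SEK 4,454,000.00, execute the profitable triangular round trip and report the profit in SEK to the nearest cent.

Profitable loop is SEK → BRL → USD → SEK:
SEK 4,454,000.00 × 0.4844 = BRL 2,157,517.60
BRL 2,157,517.60 ÷ 5.201 = USD 414,827.46
USD 414,827.46 ÷ 0.09158 = SEK 4,529,673.03
Profit = SEK 4,529,673.03 − SEK 4,454,000.00

Profit: SEK 75,673.03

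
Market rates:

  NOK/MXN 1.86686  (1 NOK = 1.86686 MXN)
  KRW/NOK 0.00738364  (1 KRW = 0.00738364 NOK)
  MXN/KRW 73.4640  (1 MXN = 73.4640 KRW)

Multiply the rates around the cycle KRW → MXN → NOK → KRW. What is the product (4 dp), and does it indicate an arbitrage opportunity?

0.9875 (arbitrage exists)

Around KRW → MXN → NOK → KRW: 1 ÷ 73.4640 ÷ 1.86686 ÷ 0.00738364 = 0.987514
Product < 1; profitable direction is KRW → NOK → MXN → KRW.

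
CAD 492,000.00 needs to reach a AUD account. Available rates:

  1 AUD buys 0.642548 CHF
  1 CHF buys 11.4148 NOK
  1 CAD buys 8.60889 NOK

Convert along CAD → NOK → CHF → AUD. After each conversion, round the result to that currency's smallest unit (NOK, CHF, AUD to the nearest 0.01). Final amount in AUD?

AUD 577,481.90

CAD 492,000.00 × 8.60889 = NOK 4,235,573.88
NOK 4,235,573.88 ÷ 11.4148 = CHF 371,059.84
CHF 371,059.84 ÷ 0.642548 = AUD 577,481.90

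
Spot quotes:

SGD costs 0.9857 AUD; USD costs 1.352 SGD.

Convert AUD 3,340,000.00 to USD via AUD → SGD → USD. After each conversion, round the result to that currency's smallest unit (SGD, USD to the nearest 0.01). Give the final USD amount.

AUD 3,340,000.00 ÷ 0.9857 = SGD 3,388,454.91
SGD 3,388,454.91 ÷ 1.352 = USD 2,506,253.63

USD 2,506,253.63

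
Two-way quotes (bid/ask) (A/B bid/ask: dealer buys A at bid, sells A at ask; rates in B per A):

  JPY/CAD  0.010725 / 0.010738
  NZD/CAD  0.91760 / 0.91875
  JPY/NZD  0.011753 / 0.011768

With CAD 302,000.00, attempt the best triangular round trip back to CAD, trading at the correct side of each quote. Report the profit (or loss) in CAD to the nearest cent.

Best loop CAD → JPY → NZD → CAD:
CAD 302,000.00 ÷ 0.010738 (buy JPY at ask) = JPY 28,124,418
JPY 28,124,418 × 0.011753 (sell JPY at bid) = NZD 330,546.28
NZD 330,546.28 × 0.91760 (sell NZD at bid) = CAD 303,309.27

Net profit: CAD 1,309.27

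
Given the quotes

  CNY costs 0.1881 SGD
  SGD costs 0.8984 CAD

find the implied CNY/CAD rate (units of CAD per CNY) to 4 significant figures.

CNY/CAD = 0.1690

1 CNY × 0.1881 = 0.1881 SGD
0.1881 SGD × 0.8984 = 0.168989 CAD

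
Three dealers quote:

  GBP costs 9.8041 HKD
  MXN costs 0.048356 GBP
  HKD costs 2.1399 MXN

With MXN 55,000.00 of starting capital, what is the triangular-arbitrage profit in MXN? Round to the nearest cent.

Profit: MXN 797.44

Profitable loop is MXN → GBP → HKD → MXN:
MXN 55,000.00 × 0.048356 = GBP 2,659.58
GBP 2,659.58 × 9.8041 = HKD 26,074.79
HKD 26,074.79 × 2.1399 = MXN 55,797.44
Profit = MXN 55,797.44 − MXN 55,000.00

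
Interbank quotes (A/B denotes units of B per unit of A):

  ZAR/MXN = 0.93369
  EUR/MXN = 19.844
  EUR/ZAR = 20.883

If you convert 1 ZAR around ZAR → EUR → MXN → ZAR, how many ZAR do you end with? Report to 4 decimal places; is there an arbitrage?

1.0177 (arbitrage exists)

Around ZAR → EUR → MXN → ZAR: 1 ÷ 20.883 × 19.844 ÷ 0.93369 = 1.017732
Product > 1; profitable direction is ZAR → EUR → MXN → ZAR.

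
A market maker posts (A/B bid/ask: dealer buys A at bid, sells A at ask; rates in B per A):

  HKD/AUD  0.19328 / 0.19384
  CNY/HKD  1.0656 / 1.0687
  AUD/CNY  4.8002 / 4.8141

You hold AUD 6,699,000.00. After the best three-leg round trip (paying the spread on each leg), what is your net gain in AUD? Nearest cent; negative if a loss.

Best loop AUD → HKD → CNY → AUD:
AUD 6,699,000.00 ÷ 0.19384 (buy HKD at ask) = HKD 34,559,430.46
HKD 34,559,430.46 ÷ 1.0687 (buy CNY at ask) = CNY 32,337,822.08
CNY 32,337,822.08 ÷ 4.8141 (buy AUD at ask) = AUD 6,717,314.16

Net profit: AUD 18,314.16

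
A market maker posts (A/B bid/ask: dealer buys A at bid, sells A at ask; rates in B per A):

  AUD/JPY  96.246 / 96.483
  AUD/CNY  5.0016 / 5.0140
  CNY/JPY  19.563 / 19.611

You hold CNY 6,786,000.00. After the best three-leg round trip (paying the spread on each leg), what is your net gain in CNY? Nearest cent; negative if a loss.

Net profit: CNY 95,885.90

Best loop CNY → JPY → AUD → CNY:
CNY 6,786,000.00 × 19.563 (sell CNY at bid) = JPY 132,754,518
JPY 132,754,518 ÷ 96.483 (buy AUD at ask) = AUD 1,375,936.88
AUD 1,375,936.88 × 5.0016 (sell AUD at bid) = CNY 6,881,885.90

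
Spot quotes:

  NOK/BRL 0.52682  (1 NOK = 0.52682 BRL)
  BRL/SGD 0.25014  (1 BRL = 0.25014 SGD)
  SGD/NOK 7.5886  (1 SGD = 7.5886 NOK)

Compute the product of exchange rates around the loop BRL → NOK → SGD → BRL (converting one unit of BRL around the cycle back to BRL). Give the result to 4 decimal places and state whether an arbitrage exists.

Around BRL → NOK → SGD → BRL: 1 ÷ 0.52682 ÷ 7.5886 ÷ 0.25014 = 0.999984
Product ≈ 1 (deviation 0.002%, within rounding noise).

1.0000 (no arbitrage)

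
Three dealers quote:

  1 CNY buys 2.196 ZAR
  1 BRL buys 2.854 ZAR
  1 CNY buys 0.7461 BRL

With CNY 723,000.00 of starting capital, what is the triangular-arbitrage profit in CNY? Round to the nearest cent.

Profitable loop is CNY → ZAR → BRL → CNY:
CNY 723,000.00 × 2.196 = ZAR 1,587,708.00
ZAR 1,587,708.00 ÷ 2.854 = BRL 556,309.74
BRL 556,309.74 ÷ 0.7461 = CNY 745,623.56
Profit = CNY 745,623.56 − CNY 723,000.00

Profit: CNY 22,623.56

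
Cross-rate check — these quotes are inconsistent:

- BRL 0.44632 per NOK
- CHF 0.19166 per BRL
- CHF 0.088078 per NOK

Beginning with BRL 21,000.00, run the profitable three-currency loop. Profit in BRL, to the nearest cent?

Profit: BRL 622.65

Profitable loop is BRL → NOK → CHF → BRL:
BRL 21,000.00 ÷ 0.44632 = NOK 47,051.44
NOK 47,051.44 × 0.088078 = CHF 4,144.20
CHF 4,144.20 ÷ 0.19166 = BRL 21,622.65
Profit = BRL 21,622.65 − BRL 21,000.00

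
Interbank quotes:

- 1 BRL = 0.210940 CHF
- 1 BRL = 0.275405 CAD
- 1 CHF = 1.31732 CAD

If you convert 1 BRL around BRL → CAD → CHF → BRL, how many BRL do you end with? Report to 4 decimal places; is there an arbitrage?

Around BRL → CAD → CHF → BRL: 1 × 0.275405 ÷ 1.31732 ÷ 0.210940 = 0.991109
Product < 1; profitable direction is BRL → CHF → CAD → BRL.

0.9911 (arbitrage exists)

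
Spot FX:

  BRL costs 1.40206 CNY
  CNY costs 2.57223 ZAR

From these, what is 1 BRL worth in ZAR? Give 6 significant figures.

1 BRL × 1.40206 = 1.40206 CNY
1.40206 CNY × 2.57223 = 3.60642 ZAR

BRL/ZAR = 3.60642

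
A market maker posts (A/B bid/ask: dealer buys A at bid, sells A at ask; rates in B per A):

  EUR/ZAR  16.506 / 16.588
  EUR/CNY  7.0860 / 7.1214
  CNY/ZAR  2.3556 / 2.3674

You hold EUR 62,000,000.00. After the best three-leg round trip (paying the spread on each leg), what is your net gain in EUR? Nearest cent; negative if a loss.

Best loop EUR → CNY → ZAR → EUR:
EUR 62,000,000.00 × 7.0860 (sell EUR at bid) = CNY 439,332,000.00
CNY 439,332,000.00 × 2.3556 (sell CNY at bid) = ZAR 1,034,890,459.20
ZAR 1,034,890,459.20 ÷ 16.588 (buy EUR at ask) = EUR 62,387,898.43

Net profit: EUR 387,898.43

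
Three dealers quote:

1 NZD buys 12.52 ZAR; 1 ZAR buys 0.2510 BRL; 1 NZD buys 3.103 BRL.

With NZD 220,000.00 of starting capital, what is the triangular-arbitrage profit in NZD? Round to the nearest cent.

Profitable loop is NZD → ZAR → BRL → NZD:
NZD 220,000.00 × 12.52 = ZAR 2,754,400.00
ZAR 2,754,400.00 × 0.2510 = BRL 691,354.40
BRL 691,354.40 ÷ 3.103 = NZD 222,801.93
Profit = NZD 222,801.93 − NZD 220,000.00

Profit: NZD 2,801.93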